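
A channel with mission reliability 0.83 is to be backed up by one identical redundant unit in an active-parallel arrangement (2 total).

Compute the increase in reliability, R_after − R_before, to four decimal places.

R_before = 0.83
R_after = 1 − (1 − 0.83)^2 = 0.9711
ΔR = 0.9711 − 0.83 = 0.1411

0.1411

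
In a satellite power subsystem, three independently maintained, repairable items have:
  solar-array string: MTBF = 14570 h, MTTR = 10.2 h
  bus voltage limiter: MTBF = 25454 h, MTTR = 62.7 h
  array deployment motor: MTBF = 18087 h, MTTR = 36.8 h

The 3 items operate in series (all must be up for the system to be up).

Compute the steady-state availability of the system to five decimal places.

0.99482

A(solar-array string) = MTBF/(MTBF+MTTR) = 14570/(14570+10.2) = 0.999300
A(bus voltage limiter) = MTBF/(MTBF+MTTR) = 25454/(25454+62.7) = 0.997543
A(array deployment motor) = MTBF/(MTBF+MTTR) = 18087/(18087+36.8) = 0.997970
Series availability: 0.999300 × 0.997543 × 0.997970 = 0.99482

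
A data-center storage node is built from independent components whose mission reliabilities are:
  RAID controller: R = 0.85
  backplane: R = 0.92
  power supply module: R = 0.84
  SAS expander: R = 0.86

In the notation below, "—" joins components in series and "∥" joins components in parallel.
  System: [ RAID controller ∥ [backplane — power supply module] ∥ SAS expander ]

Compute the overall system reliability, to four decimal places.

Series (backplane and power supply module): 0.920000 × 0.840000 = 0.772800
Parallel (RAID controller, [0.772800], and SAS expander): 1 − (1 − 0.850000)(1 − 0.772800)(1 − 0.860000) = 0.9952

0.9952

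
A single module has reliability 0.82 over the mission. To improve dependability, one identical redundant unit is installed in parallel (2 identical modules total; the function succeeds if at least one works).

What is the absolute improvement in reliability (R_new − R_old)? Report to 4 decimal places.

0.1476

R_before = 0.82
R_after = 1 − (1 − 0.82)^2 = 0.9676
ΔR = 0.9676 − 0.82 = 0.1476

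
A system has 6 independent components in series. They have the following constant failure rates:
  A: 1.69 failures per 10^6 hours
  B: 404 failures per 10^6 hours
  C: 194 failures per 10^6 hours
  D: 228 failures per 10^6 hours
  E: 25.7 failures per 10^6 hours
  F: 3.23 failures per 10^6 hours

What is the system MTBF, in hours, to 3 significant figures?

Series of exponential components: λ_sys = Σ λ_i
λ_sys = 0.00000169 + 0.000404 + 0.000194 + 0.000228 + 0.0000257 + 0.00000323 = 8.5662e-04 /h
MTBF = 1 / λ_sys = 1170 h

1170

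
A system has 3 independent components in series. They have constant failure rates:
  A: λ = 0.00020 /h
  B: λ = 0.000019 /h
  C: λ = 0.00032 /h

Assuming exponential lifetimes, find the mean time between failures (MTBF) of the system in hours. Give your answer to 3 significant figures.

Series of exponential components: λ_sys = Σ λ_i
λ_sys = 0.00020 + 0.000019 + 0.00032 = 5.3900e-04 /h
MTBF = 1 / λ_sys = 1860 h

1860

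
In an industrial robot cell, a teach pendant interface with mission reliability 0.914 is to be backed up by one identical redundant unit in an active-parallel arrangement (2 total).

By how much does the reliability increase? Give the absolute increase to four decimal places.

R_before = 0.914
R_after = 1 − (1 − 0.914)^2 = 0.9926
ΔR = 0.9926 − 0.914 = 0.0786

0.0786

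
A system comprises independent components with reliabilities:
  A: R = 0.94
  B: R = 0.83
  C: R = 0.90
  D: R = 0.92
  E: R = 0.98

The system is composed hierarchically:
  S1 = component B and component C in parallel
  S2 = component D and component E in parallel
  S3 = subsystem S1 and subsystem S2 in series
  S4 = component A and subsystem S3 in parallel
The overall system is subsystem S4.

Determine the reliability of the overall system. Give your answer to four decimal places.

Parallel (B and C): 1 − (1 − 0.830000)(1 − 0.900000) = 0.983000
Parallel (D and E): 1 − (1 − 0.920000)(1 − 0.980000) = 0.998400
Series ([0.983000] and [0.998400]): 0.983000 × 0.998400 = 0.981427
Parallel (A and [0.981427]): 1 − (1 − 0.940000)(1 − 0.981427) = 0.9989

0.9989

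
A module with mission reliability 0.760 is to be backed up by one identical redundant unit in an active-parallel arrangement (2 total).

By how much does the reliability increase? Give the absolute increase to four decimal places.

0.1824

R_before = 0.760
R_after = 1 − (1 − 0.760)^2 = 0.9424
ΔR = 0.9424 − 0.760 = 0.1824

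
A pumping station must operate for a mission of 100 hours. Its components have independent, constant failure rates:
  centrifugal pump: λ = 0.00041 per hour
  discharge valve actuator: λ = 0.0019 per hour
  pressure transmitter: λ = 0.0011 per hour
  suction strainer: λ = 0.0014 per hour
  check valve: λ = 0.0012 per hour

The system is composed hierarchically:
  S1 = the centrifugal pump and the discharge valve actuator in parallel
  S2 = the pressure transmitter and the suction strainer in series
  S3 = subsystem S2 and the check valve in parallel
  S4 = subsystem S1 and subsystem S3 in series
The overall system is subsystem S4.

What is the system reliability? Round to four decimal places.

R(centrifugal pump) = exp(−0.00041 × 100) = 0.959829
R(discharge valve actuator) = exp(−0.0019 × 100) = 0.826959
R(pressure transmitter) = exp(−0.0011 × 100) = 0.895834
R(suction strainer) = exp(−0.0014 × 100) = 0.869358
R(check valve) = exp(−0.0012 × 100) = 0.886920
Parallel (centrifugal pump and discharge valve actuator): 1 − (1 − 0.959829)(1 − 0.826959) = 0.993049
Series (pressure transmitter and suction strainer): 0.895834 × 0.869358 = 0.778800
Parallel ([0.778800] and check valve): 1 − (1 − 0.778800)(1 − 0.886920) = 0.974987
Series ([0.993049] and [0.974987]): 0.993049 × 0.974987 = 0.9682

0.9682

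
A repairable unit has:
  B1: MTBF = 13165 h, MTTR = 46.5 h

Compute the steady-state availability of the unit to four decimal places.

A(B1) = MTBF/(MTBF+MTTR) = 13165/(13165+46.5) = 0.9965

0.9965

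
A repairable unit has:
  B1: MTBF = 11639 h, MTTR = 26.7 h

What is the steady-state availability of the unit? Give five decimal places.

A(B1) = MTBF/(MTBF+MTTR) = 11639/(11639+26.7) = 0.99771

0.99771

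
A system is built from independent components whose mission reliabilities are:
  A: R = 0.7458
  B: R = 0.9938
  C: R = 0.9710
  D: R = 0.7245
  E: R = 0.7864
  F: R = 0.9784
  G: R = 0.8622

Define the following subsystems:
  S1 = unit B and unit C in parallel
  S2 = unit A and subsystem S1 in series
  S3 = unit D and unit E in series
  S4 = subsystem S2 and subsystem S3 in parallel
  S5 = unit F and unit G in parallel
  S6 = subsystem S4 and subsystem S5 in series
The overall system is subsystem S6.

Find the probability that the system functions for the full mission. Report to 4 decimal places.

0.8879

Parallel (B and C): 1 − (1 − 0.993800)(1 − 0.971000) = 0.999820
Series (A and [0.999820]): 0.745800 × 0.999820 = 0.745666
Series (D and E): 0.724500 × 0.786400 = 0.569747
Parallel ([0.745666] and [0.569747]): 1 − (1 − 0.745666)(1 − 0.569747) = 0.890572
Parallel (F and G): 1 − (1 − 0.978400)(1 − 0.862200) = 0.997024
Series ([0.890572] and [0.997024]): 0.890572 × 0.997024 = 0.8879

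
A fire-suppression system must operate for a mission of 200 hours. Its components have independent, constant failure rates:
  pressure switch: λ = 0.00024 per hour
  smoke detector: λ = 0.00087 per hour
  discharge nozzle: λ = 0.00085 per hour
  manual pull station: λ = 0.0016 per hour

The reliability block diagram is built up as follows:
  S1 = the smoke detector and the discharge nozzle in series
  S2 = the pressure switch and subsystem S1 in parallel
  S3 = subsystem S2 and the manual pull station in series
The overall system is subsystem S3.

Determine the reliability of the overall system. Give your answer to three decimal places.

0.716

R(pressure switch) = exp(−0.00024 × 200) = 0.95313
R(smoke detector) = exp(−0.00087 × 200) = 0.84030
R(discharge nozzle) = exp(−0.00085 × 200) = 0.84366
R(manual pull station) = exp(−0.0016 × 200) = 0.72615
Series (smoke detector and discharge nozzle): 0.84030 × 0.84366 = 0.70893
Parallel (pressure switch and [0.70893]): 1 − (1 − 0.95313)(1 − 0.70893) = 0.98636
Series ([0.98636] and manual pull station): 0.98636 × 0.72615 = 0.716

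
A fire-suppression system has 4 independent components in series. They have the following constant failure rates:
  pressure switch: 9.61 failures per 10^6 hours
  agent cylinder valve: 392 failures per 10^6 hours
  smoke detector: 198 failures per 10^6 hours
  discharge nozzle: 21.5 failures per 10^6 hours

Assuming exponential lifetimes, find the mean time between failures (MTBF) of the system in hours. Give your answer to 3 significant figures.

Series of exponential components: λ_sys = Σ λ_i
λ_sys = 0.00000961 + 0.000392 + 0.000198 + 0.0000215 = 6.2111e-04 /h
MTBF = 1 / λ_sys = 1610 h

1610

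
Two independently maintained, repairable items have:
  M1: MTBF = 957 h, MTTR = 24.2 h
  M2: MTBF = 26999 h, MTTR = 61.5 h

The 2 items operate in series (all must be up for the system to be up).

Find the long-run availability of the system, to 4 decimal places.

A(M1) = MTBF/(MTBF+MTTR) = 957/(957+24.2) = 0.975336
A(M2) = MTBF/(MTBF+MTTR) = 26999/(26999+61.5) = 0.997727
Series availability: 0.975336 × 0.997727 = 0.9731

0.9731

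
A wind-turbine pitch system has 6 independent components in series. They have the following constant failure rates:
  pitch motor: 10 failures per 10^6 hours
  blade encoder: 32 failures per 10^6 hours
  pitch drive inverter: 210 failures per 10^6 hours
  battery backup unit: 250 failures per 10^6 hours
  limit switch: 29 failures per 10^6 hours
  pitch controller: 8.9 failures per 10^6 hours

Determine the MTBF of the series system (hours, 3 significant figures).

1850

Series of exponential components: λ_sys = Σ λ_i
λ_sys = 0.000010 + 0.000032 + 0.00021 + 0.00025 + 0.000029 + 0.0000089 = 5.3990e-04 /h
MTBF = 1 / λ_sys = 1850 h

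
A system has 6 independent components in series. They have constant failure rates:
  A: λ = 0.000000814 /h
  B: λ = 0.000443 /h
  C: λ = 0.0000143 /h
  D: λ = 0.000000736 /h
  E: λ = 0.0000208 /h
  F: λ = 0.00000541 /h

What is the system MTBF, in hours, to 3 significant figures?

2060

Series of exponential components: λ_sys = Σ λ_i
λ_sys = 0.000000814 + 0.000443 + 0.0000143 + 0.000000736 + 0.0000208 + 0.00000541 = 4.8506e-04 /h
MTBF = 1 / λ_sys = 2060 h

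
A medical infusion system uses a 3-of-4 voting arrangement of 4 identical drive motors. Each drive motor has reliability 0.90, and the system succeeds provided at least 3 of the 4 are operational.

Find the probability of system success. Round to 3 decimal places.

0.948

R = Σ_{i=3}^{4} C(4,i) p^i (1−p)^{4−i} with p = 0.90
C(4,3)·0.90^3·0.10^1 = 0.29160
C(4,4)·0.90^4·0.10^0 = 0.65610
Sum = 0.948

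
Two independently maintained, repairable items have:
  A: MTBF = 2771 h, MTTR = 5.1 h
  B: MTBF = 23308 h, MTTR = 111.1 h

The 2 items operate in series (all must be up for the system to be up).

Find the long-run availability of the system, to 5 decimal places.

A(A) = MTBF/(MTBF+MTTR) = 2771/(2771+5.1) = 0.998163
A(B) = MTBF/(MTBF+MTTR) = 23308/(23308+111.1) = 0.995256
Series availability: 0.998163 × 0.995256 = 0.99343

0.99343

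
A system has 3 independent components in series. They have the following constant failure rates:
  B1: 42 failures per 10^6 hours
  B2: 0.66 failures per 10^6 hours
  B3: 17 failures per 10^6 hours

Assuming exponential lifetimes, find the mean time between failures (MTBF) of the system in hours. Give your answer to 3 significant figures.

16800

Series of exponential components: λ_sys = Σ λ_i
λ_sys = 0.000042 + 0.00000066 + 0.000017 = 5.9660e-05 /h
MTBF = 1 / λ_sys = 16800 h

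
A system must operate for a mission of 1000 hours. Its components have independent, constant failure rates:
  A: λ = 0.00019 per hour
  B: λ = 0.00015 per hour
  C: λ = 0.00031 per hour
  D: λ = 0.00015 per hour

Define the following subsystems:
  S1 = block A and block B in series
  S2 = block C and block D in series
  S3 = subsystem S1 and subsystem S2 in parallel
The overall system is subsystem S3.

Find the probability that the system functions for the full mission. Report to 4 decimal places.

0.8937

R(A) = exp(−0.00019 × 1000) = 0.826959
R(B) = exp(−0.00015 × 1000) = 0.860708
R(C) = exp(−0.00031 × 1000) = 0.733447
R(D) = exp(−0.00015 × 1000) = 0.860708
Series (A and B): 0.826959 × 0.860708 = 0.711770
Series (C and D): 0.733447 × 0.860708 = 0.631284
Parallel ([0.711770] and [0.631284]): 1 − (1 − 0.711770)(1 − 0.631284) = 0.8937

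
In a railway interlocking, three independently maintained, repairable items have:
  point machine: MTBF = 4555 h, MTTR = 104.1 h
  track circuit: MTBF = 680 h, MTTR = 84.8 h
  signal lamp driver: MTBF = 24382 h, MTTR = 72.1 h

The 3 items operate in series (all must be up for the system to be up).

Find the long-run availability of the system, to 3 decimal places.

A(point machine) = MTBF/(MTBF+MTTR) = 4555/(4555+104.1) = 0.977657
A(track circuit) = MTBF/(MTBF+MTTR) = 680/(680+84.8) = 0.889121
A(signal lamp driver) = MTBF/(MTBF+MTTR) = 24382/(24382+72.1) = 0.997052
Series availability: 0.977657 × 0.889121 × 0.997052 = 0.867

0.867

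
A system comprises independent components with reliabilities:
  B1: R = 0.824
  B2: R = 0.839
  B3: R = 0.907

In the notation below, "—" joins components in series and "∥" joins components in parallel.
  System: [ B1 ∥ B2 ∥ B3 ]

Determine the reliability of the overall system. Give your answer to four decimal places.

Parallel (B1, B2, and B3): 1 − (1 − 0.824000)(1 − 0.839000)(1 − 0.907000) = 0.9974

0.9974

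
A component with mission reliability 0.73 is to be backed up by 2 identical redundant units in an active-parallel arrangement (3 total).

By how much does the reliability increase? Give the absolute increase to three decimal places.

R_before = 0.73
R_after = 1 − (1 − 0.73)^3 = 0.980
ΔR = 0.980 − 0.73 = 0.250

0.250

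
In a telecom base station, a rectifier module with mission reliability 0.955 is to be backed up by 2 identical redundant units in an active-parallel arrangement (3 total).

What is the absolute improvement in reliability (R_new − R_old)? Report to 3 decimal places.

R_before = 0.955
R_after = 1 − (1 − 0.955)^3 = 1.000
ΔR = 1.000 − 0.955 = 0.045

0.045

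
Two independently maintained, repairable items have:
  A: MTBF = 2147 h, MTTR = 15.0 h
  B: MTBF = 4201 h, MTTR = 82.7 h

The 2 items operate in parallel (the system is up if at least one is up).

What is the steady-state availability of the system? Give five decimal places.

0.99987

A(A) = MTBF/(MTBF+MTTR) = 2147/(2147+15.0) = 0.993062
A(B) = MTBF/(MTBF+MTTR) = 4201/(4201+82.7) = 0.980694
Parallel availability: 1 − (1 − 0.993062)(1 − 0.980694) = 0.99987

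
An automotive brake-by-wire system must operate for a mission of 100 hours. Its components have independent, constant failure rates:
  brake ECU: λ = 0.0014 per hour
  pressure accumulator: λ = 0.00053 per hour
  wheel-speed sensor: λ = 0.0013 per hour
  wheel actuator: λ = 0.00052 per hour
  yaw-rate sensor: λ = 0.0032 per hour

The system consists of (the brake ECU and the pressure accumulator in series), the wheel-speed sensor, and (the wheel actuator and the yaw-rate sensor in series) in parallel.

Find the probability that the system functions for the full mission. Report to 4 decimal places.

0.9934

R(brake ECU) = exp(−0.0014 × 100) = 0.869358
R(pressure accumulator) = exp(−0.00053 × 100) = 0.948380
R(wheel-speed sensor) = exp(−0.0013 × 100) = 0.878095
R(wheel actuator) = exp(−0.00052 × 100) = 0.949329
R(yaw-rate sensor) = exp(−0.0032 × 100) = 0.726149
Series (brake ECU and pressure accumulator): 0.869358 × 0.948380 = 0.824482
Series (wheel actuator and yaw-rate sensor): 0.949329 × 0.726149 = 0.689354
Parallel ([0.824482], wheel-speed sensor, and [0.689354]): 1 − (1 − 0.824482)(1 − 0.878095)(1 − 0.689354) = 0.9934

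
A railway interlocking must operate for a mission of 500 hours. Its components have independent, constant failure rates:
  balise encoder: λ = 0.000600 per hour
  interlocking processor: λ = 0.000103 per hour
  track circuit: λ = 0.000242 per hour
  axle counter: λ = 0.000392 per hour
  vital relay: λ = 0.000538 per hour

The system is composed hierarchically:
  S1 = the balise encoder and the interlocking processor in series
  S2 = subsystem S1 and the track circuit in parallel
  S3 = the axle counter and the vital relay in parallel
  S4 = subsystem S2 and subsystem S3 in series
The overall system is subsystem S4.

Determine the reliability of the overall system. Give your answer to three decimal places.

0.926

R(balise encoder) = exp(−0.000600 × 500) = 0.74082
R(interlocking processor) = exp(−0.000103 × 500) = 0.94980
R(track circuit) = exp(−0.000242 × 500) = 0.88603
R(axle counter) = exp(−0.000392 × 500) = 0.82201
R(vital relay) = exp(−0.000538 × 500) = 0.76414
Series (balise encoder and interlocking processor): 0.74082 × 0.94980 = 0.70363
Parallel ([0.70363] and track circuit): 1 − (1 − 0.70363)(1 − 0.88603) = 0.96622
Parallel (axle counter and vital relay): 1 − (1 − 0.82201)(1 − 0.76414) = 0.95802
Series ([0.96622] and [0.95802]): 0.96622 × 0.95802 = 0.926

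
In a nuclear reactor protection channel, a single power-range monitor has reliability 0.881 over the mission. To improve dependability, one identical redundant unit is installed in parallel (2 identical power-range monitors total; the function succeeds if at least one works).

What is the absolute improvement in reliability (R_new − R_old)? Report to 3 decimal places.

R_before = 0.881
R_after = 1 − (1 − 0.881)^2 = 0.986
ΔR = 0.986 − 0.881 = 0.105

0.105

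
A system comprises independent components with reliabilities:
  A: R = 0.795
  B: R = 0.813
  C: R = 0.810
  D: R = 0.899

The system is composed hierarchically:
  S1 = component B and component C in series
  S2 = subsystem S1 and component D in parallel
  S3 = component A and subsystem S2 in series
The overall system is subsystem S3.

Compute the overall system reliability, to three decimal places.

0.768

Series (B and C): 0.81300 × 0.81000 = 0.65853
Parallel ([0.65853] and D): 1 − (1 − 0.65853)(1 − 0.89900) = 0.96551
Series (A and [0.96551]): 0.79500 × 0.96551 = 0.768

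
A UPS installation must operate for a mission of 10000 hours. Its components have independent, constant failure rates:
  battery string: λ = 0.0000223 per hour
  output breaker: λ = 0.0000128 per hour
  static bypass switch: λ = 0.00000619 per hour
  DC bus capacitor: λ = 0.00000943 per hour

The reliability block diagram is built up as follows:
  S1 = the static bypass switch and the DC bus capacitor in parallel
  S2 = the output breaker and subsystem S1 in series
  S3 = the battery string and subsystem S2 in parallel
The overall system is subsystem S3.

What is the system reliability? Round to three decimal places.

R(battery string) = exp(−0.0000223 × 10000) = 0.80011
R(output breaker) = exp(−0.0000128 × 10000) = 0.87985
R(static bypass switch) = exp(−0.00000619 × 10000) = 0.93998
R(DC bus capacitor) = exp(−0.00000943 × 10000) = 0.91001
Parallel (static bypass switch and DC bus capacitor): 1 − (1 − 0.93998)(1 − 0.91001) = 0.99460
Series (output breaker and [0.99460]): 0.87985 × 0.99460 = 0.87510
Parallel (battery string and [0.87510]): 1 − (1 − 0.80011)(1 − 0.87510) = 0.975

0.975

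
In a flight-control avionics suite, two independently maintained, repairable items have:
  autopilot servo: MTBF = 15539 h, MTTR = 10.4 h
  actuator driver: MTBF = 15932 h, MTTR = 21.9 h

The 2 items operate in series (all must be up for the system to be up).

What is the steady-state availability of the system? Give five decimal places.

A(autopilot servo) = MTBF/(MTBF+MTTR) = 15539/(15539+10.4) = 0.999331
A(actuator driver) = MTBF/(MTBF+MTTR) = 15932/(15932+21.9) = 0.998627
Series availability: 0.999331 × 0.998627 = 0.99796

0.99796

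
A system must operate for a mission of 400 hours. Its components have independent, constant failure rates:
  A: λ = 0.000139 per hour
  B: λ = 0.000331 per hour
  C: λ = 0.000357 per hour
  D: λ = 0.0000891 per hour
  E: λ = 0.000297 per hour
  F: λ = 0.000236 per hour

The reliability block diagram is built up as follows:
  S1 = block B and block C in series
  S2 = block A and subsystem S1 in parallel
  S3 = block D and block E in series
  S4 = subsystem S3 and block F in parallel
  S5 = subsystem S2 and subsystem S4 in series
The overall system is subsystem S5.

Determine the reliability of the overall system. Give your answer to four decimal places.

R(A) = exp(−0.000139 × 400) = 0.945917
R(B) = exp(−0.000331 × 400) = 0.875991
R(C) = exp(−0.000357 × 400) = 0.866927
R(D) = exp(−0.0000891 × 400) = 0.964988
R(E) = exp(−0.000297 × 400) = 0.887985
R(F) = exp(−0.000236 × 400) = 0.909919
Series (B and C): 0.875991 × 0.866927 = 0.759420
Parallel (A and [0.759420]): 1 − (1 − 0.945917)(1 − 0.759420) = 0.986989
Series (D and E): 0.964988 × 0.887985 = 0.856895
Parallel ([0.856895] and F): 1 − (1 − 0.856895)(1 − 0.909919) = 0.987109
Series ([0.986989] and [0.987109]): 0.986989 × 0.987109 = 0.9743

0.9743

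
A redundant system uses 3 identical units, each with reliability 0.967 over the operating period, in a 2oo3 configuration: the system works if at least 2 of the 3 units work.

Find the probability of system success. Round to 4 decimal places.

0.9968

R = Σ_{i=2}^{3} C(3,i) p^i (1−p)^{3−i} with p = 0.967
C(3,2)·0.967^2·0.033^1 = 0.092574
C(3,3)·0.967^3·0.033^0 = 0.904231
Sum = 0.9968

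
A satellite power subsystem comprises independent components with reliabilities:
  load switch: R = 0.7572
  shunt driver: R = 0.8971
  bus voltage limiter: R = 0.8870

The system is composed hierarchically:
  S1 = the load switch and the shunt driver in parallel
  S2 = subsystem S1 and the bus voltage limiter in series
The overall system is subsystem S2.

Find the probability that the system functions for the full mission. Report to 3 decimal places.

Parallel (load switch and shunt driver): 1 − (1 − 0.75720)(1 − 0.89710) = 0.97502
Series ([0.97502] and bus voltage limiter): 0.97502 × 0.88700 = 0.865

0.865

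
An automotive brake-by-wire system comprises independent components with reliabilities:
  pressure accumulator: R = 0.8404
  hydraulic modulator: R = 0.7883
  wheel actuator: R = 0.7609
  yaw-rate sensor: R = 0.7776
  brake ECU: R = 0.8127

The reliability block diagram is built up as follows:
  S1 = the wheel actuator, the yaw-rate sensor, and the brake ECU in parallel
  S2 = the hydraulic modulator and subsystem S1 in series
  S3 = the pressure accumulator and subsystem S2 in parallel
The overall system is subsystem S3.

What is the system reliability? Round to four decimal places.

0.9650

Parallel (wheel actuator, yaw-rate sensor, and brake ECU): 1 − (1 − 0.760900)(1 − 0.777600)(1 − 0.812700) = 0.990040
Series (hydraulic modulator and [0.990040]): 0.788300 × 0.990040 = 0.780449
Parallel (pressure accumulator and [0.780449]): 1 − (1 − 0.840400)(1 − 0.780449) = 0.9650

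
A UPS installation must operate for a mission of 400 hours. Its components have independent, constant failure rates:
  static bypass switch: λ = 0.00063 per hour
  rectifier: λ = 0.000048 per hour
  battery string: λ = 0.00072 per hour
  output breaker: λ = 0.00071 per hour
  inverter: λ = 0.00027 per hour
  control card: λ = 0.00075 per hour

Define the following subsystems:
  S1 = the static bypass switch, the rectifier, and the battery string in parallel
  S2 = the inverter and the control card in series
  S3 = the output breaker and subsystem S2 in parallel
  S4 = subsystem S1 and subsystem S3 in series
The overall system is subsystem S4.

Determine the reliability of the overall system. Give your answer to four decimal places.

R(static bypass switch) = exp(−0.00063 × 400) = 0.777245
R(rectifier) = exp(−0.000048 × 400) = 0.980983
R(battery string) = exp(−0.00072 × 400) = 0.749762
R(output breaker) = exp(−0.00071 × 400) = 0.752767
R(inverter) = exp(−0.00027 × 400) = 0.897628
R(control card) = exp(−0.00075 × 400) = 0.740818
Parallel (static bypass switch, rectifier, and battery string): 1 − (1 − 0.777245)(1 − 0.980983)(1 − 0.749762) = 0.998940
Series (inverter and control card): 0.897628 × 0.740818 = 0.664979
Parallel (output breaker and [0.664979]): 1 − (1 − 0.752767)(1 − 0.664979) = 0.917172
Series ([0.998940] and [0.917172]): 0.998940 × 0.917172 = 0.9162

0.9162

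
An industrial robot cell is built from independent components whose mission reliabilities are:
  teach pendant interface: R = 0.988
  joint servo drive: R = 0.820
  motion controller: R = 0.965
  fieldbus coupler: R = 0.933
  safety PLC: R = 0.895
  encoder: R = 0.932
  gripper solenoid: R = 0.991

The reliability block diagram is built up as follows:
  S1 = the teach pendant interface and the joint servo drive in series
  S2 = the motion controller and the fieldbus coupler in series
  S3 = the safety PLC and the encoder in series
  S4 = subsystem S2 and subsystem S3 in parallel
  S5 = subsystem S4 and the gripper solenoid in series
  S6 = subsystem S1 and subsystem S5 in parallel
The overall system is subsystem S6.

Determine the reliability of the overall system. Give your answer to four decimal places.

0.9952

Series (teach pendant interface and joint servo drive): 0.988000 × 0.820000 = 0.810160
Series (motion controller and fieldbus coupler): 0.965000 × 0.933000 = 0.900345
Series (safety PLC and encoder): 0.895000 × 0.932000 = 0.834140
Parallel ([0.900345] and [0.834140]): 1 − (1 − 0.900345)(1 − 0.834140) = 0.983471
Series ([0.983471] and gripper solenoid): 0.983471 × 0.991000 = 0.974620
Parallel ([0.810160] and [0.974620]): 1 − (1 − 0.810160)(1 − 0.974620) = 0.9952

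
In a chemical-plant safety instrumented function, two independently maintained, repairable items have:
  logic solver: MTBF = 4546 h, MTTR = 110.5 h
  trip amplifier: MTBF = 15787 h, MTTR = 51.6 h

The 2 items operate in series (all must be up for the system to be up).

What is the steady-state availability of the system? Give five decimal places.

A(logic solver) = MTBF/(MTBF+MTTR) = 4546/(4546+110.5) = 0.976270
A(trip amplifier) = MTBF/(MTBF+MTTR) = 15787/(15787+51.6) = 0.996742
Series availability: 0.976270 × 0.996742 = 0.97309

0.97309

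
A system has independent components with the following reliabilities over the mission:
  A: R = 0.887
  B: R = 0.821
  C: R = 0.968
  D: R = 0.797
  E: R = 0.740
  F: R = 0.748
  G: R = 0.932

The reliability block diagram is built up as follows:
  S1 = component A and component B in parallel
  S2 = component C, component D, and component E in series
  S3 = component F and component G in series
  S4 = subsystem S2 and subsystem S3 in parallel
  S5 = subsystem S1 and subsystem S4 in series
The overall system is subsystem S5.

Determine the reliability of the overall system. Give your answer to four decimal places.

Parallel (A and B): 1 − (1 − 0.887000)(1 − 0.821000) = 0.979773
Series (C, D, and E): 0.968000 × 0.797000 × 0.740000 = 0.570907
Series (F and G): 0.748000 × 0.932000 = 0.697136
Parallel ([0.570907] and [0.697136]): 1 − (1 − 0.570907)(1 − 0.697136) = 0.870043
Series ([0.979773] and [0.870043]): 0.979773 × 0.870043 = 0.8524

0.8524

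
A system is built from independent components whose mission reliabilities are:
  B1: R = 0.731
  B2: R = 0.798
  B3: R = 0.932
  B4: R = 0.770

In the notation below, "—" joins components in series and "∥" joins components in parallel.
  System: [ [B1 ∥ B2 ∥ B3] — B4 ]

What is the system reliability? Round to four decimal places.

0.7672

Parallel (B1, B2, and B3): 1 − (1 − 0.731000)(1 − 0.798000)(1 − 0.932000) = 0.996305
Series ([0.996305] and B4): 0.996305 × 0.770000 = 0.7672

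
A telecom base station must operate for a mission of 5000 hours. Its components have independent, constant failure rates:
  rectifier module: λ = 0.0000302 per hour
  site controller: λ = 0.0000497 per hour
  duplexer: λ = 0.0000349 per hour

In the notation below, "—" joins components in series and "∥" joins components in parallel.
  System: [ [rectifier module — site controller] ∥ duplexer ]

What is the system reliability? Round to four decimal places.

R(rectifier module) = exp(−0.0000302 × 5000) = 0.859848
R(site controller) = exp(−0.0000497 × 5000) = 0.779970
R(duplexer) = exp(−0.0000349 × 5000) = 0.839877
Series (rectifier module and site controller): 0.859848 × 0.779970 = 0.670656
Parallel ([0.670656] and duplexer): 1 − (1 − 0.670656)(1 − 0.839877) = 0.9473

0.9473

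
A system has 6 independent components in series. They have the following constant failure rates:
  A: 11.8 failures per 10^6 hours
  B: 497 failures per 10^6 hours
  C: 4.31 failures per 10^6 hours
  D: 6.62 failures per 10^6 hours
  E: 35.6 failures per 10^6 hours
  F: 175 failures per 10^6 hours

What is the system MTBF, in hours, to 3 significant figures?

Series of exponential components: λ_sys = Σ λ_i
λ_sys = 0.0000118 + 0.000497 + 0.00000431 + 0.00000662 + 0.0000356 + 0.000175 = 7.3033e-04 /h
MTBF = 1 / λ_sys = 1370 h

1370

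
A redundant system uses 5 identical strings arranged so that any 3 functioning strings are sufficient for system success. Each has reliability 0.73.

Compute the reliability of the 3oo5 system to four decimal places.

0.8743

R = Σ_{i=3}^{5} C(5,i) p^i (1−p)^{5−i} with p = 0.73
C(5,3)·0.73^3·0.27^2 = 0.283593
C(5,4)·0.73^4·0.27^1 = 0.383376
C(5,5)·0.73^5·0.27^0 = 0.207307
Sum = 0.8743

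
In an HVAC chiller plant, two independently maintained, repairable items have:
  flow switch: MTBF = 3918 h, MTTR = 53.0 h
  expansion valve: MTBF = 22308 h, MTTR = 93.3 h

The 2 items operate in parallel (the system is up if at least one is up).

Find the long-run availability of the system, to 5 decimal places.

A(flow switch) = MTBF/(MTBF+MTTR) = 3918/(3918+53.0) = 0.986653
A(expansion valve) = MTBF/(MTBF+MTTR) = 22308/(22308+93.3) = 0.995835
Parallel availability: 1 − (1 − 0.986653)(1 − 0.995835) = 0.99994

0.99994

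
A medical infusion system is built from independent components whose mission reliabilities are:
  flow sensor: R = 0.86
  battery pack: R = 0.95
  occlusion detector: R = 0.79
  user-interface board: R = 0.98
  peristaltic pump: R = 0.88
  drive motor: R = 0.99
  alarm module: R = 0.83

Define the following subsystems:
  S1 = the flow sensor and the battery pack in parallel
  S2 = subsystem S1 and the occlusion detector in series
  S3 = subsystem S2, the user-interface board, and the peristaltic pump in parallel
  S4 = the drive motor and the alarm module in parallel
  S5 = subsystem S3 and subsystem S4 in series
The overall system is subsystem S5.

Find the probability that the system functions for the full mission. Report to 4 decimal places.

0.9978

Parallel (flow sensor and battery pack): 1 − (1 − 0.860000)(1 − 0.950000) = 0.993000
Series ([0.993000] and occlusion detector): 0.993000 × 0.790000 = 0.784470
Parallel ([0.784470], user-interface board, and peristaltic pump): 1 − (1 − 0.784470)(1 − 0.980000)(1 − 0.880000) = 0.999483
Parallel (drive motor and alarm module): 1 − (1 − 0.990000)(1 − 0.830000) = 0.998300
Series ([0.999483] and [0.998300]): 0.999483 × 0.998300 = 0.9978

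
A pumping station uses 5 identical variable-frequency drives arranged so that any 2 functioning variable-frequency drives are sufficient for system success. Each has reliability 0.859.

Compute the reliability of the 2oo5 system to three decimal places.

R = Σ_{i=2}^{5} C(5,i) p^i (1−p)^{5−i} with p = 0.859
C(5,2)·0.859^2·0.141^3 = 0.02068
C(5,3)·0.859^3·0.141^2 = 0.12601
C(5,4)·0.859^4·0.141^1 = 0.38385
C(5,5)·0.859^5·0.141^0 = 0.46770
Sum = 0.998

0.998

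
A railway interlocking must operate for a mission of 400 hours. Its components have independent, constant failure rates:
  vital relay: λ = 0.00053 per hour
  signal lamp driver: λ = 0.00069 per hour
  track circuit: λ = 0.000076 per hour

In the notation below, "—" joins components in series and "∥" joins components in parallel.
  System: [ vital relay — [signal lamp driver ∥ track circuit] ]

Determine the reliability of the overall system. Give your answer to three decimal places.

0.803

R(vital relay) = exp(−0.00053 × 400) = 0.80896
R(signal lamp driver) = exp(−0.00069 × 400) = 0.75881
R(track circuit) = exp(−0.000076 × 400) = 0.97006
Parallel (signal lamp driver and track circuit): 1 − (1 − 0.75881)(1 − 0.97006) = 0.99278
Series (vital relay and [0.99278]): 0.80896 × 0.99278 = 0.803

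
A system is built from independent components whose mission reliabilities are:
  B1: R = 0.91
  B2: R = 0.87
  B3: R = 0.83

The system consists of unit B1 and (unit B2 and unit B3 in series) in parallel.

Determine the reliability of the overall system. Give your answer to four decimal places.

Series (B2 and B3): 0.870000 × 0.830000 = 0.722100
Parallel (B1 and [0.722100]): 1 − (1 − 0.910000)(1 − 0.722100) = 0.9750

0.9750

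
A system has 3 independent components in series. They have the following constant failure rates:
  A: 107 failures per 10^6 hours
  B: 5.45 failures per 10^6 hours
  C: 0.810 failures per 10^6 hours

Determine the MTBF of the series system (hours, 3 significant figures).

Series of exponential components: λ_sys = Σ λ_i
λ_sys = 0.000107 + 0.00000545 + 0.000000810 = 1.1326e-04 /h
MTBF = 1 / λ_sys = 8830 h

8830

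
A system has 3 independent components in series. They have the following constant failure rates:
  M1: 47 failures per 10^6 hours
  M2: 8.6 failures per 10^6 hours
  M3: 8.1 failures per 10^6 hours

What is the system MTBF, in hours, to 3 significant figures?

15700

Series of exponential components: λ_sys = Σ λ_i
λ_sys = 0.000047 + 0.0000086 + 0.0000081 = 6.3700e-05 /h
MTBF = 1 / λ_sys = 15700 h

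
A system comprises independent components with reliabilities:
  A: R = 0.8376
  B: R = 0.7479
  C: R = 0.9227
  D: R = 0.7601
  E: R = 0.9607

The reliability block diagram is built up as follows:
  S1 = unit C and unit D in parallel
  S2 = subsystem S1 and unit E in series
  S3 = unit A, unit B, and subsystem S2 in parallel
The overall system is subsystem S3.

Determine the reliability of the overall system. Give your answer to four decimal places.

Parallel (C and D): 1 − (1 − 0.922700)(1 − 0.760100) = 0.981456
Series ([0.981456] and E): 0.981456 × 0.960700 = 0.942885
Parallel (A, B, and [0.942885]): 1 − (1 − 0.837600)(1 − 0.747900)(1 − 0.942885) = 0.9977

0.9977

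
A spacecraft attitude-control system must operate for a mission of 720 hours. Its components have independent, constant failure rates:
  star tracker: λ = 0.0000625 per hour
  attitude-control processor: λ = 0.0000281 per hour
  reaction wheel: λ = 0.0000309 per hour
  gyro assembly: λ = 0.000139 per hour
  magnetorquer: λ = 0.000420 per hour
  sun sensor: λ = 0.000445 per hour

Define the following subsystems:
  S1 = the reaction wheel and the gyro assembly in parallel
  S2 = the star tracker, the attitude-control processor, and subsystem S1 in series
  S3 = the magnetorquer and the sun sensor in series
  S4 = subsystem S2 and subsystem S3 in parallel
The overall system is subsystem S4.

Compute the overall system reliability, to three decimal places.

R(star tracker) = exp(−0.0000625 × 720) = 0.95600
R(attitude-control processor) = exp(−0.0000281 × 720) = 0.97997
R(reaction wheel) = exp(−0.0000309 × 720) = 0.97800
R(gyro assembly) = exp(−0.000139 × 720) = 0.90477
R(magnetorquer) = exp(−0.000420 × 720) = 0.73904
R(sun sensor) = exp(−0.000445 × 720) = 0.72586
Parallel (reaction wheel and gyro assembly): 1 − (1 − 0.97800)(1 − 0.90477) = 0.99790
Series (star tracker, attitude-control processor, and [0.99790]): 0.95600 × 0.97997 × 0.99790 = 0.93488
Series (magnetorquer and sun sensor): 0.73904 × 0.72586 = 0.53644
Parallel ([0.93488] and [0.53644]): 1 − (1 − 0.93488)(1 − 0.53644) = 0.970

0.970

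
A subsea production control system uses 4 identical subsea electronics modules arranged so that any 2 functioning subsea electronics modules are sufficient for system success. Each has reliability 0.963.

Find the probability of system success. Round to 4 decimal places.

0.9998

R = Σ_{i=2}^{4} C(4,i) p^i (1−p)^{4−i} with p = 0.963
C(4,2)·0.963^2·0.037^2 = 0.007617
C(4,3)·0.963^3·0.037^1 = 0.132172
C(4,4)·0.963^4·0.037^0 = 0.860013
Sum = 0.9998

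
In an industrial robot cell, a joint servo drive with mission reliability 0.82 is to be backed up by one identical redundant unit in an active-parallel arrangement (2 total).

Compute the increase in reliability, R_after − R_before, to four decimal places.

0.1476

R_before = 0.82
R_after = 1 − (1 − 0.82)^2 = 0.9676
ΔR = 0.9676 − 0.82 = 0.1476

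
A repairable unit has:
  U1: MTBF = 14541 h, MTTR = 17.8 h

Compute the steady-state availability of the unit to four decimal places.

A(U1) = MTBF/(MTBF+MTTR) = 14541/(14541+17.8) = 0.9988

0.9988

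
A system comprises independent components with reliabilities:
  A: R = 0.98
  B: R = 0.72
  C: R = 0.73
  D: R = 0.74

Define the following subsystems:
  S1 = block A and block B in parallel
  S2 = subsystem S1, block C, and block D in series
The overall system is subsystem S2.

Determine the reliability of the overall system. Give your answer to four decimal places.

Parallel (A and B): 1 − (1 − 0.980000)(1 − 0.720000) = 0.994400
Series ([0.994400], C, and D): 0.994400 × 0.730000 × 0.740000 = 0.5372

0.5372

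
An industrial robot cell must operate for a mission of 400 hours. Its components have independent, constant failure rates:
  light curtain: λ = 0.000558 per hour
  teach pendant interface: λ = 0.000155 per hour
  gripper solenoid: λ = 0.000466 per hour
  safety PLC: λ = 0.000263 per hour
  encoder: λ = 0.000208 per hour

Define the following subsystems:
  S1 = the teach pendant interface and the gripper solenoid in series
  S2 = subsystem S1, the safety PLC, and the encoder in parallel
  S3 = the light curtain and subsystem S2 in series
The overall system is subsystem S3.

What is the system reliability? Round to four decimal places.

R(light curtain) = exp(−0.000558 × 400) = 0.799955
R(teach pendant interface) = exp(−0.000155 × 400) = 0.939883
R(gripper solenoid) = exp(−0.000466 × 400) = 0.829942
R(safety PLC) = exp(−0.000263 × 400) = 0.900144
R(encoder) = exp(−0.000208 × 400) = 0.920167
Series (teach pendant interface and gripper solenoid): 0.939883 × 0.829942 = 0.780048
Parallel ([0.780048], safety PLC, and encoder): 1 − (1 − 0.780048)(1 − 0.900144)(1 − 0.920167) = 0.998247
Series (light curtain and [0.998247]): 0.799955 × 0.998247 = 0.7986

0.7986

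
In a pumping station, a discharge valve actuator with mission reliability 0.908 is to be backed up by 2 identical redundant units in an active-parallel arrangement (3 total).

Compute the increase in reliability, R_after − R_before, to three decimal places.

R_before = 0.908
R_after = 1 − (1 − 0.908)^3 = 0.999
ΔR = 0.999 − 0.908 = 0.091

0.091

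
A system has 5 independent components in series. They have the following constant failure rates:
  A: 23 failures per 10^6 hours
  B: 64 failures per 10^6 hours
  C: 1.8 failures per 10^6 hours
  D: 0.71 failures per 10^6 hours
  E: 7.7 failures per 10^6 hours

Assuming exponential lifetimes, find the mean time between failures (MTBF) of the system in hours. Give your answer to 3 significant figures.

Series of exponential components: λ_sys = Σ λ_i
λ_sys = 0.000023 + 0.000064 + 0.0000018 + 0.00000071 + 0.0000077 = 9.7210e-05 /h
MTBF = 1 / λ_sys = 10300 h

10300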